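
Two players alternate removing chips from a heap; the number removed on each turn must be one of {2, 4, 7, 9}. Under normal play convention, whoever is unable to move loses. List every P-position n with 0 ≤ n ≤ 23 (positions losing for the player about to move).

n :  0  1  2  3  4  5  6  7  8  9 10 11 12 13 14 15 16 17 18 19 20 21 22 23
G :  0  0  1  1  2  2  0  3  1  4  2  0  0  1  1  2  2  0  3  1  4  2  0  0
P-positions are exactly the n with G(n) = 0.

0, 1, 6, 11, 12, 17, 22, 23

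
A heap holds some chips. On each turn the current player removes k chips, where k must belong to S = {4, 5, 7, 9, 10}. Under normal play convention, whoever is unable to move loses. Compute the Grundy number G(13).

3

n :  0  1  2  3  4  5  6  7  8  9 10 11 12 13
G :  0  0  0  0  1  1  1  1  2  2  2  2  3  3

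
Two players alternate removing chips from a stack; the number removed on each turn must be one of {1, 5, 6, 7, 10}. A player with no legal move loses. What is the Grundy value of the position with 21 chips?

2

n :  0  1  2  3  4  5  6  7  8  9 10 11 12 13 14 15 16 17 18 19 20 21
G :  0  1  0  1  0  1  2  3  2  3  2  3  4  0  1  0  1  0  1  2  3  2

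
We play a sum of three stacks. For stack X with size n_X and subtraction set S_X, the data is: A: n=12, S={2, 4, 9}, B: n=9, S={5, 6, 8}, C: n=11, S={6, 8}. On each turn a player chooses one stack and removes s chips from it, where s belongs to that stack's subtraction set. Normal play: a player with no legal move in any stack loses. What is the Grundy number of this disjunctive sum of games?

Stack A, S = {2, 4, 9}:
G(0) = 0
G(1) = mex{} = 0
G(2) = mex{0} = 1
G(3) = mex{0} = 1
G(4) = mex{1,0} = 2
G(5) = mex{1,0} = 2
G(6) = mex{2,1} = 0
G(7) = mex{2,1} = 0
G(8) = mex{0,2} = 1
G(9) = mex{0,2,0} = 1
G(10) = mex{1,0,0} = 2
G(11) = mex{1,0,1} = 2
G(12) = mex{2,1,1} = 0
G_A(12) = 0.
Stack B, S = {5, 6, 8}:
G(0) = 0
G(1) = mex{} = 0
G(2) = mex{} = 0
G(3) = mex{} = 0
G(4) = mex{} = 0
G(5) = mex{0} = 1
G(6) = mex{0,0} = 1
G(7) = mex{0,0} = 1
G(8) = mex{0,0,0} = 1
G(9) = mex{0,0,0} = 1
G_B(9) = 1.
Stack C, S = {6, 8}:
G(0) = 0
G(1) = mex{} = 0
G(2) = mex{} = 0
G(3) = mex{} = 0
G(4) = mex{} = 0
G(5) = mex{} = 0
G(6) = mex{0} = 1
G(7) = mex{0} = 1
G(8) = mex{0,0} = 1
G(9) = mex{0,0} = 1
G(10) = mex{0,0} = 1
G(11) = mex{0,0} = 1
G_C(11) = 1.
Combined Grundy value = 0 ⊕ 1 ⊕ 1 = 0.

0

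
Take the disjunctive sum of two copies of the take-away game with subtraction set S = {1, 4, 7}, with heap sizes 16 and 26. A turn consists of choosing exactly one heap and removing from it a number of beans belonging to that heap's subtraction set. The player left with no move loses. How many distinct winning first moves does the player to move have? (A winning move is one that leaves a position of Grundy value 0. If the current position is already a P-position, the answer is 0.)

0

All heaps use S = {1, 4, 7}:
n :  0  1  2  3  4  5  6  7  8  9 10 11 12 13 14 15 16 17 18 19 20 21 22 23 24 25 26
G :  0  1  0  1  2  0  1  2  0  1  0  1  2  0  1  2  0  1  0  1  2  0  1  2  0  1  0
Heap A: G(16) = 0.
Heap B: G(26) = 0.
Combined Grundy value = 0 ⊕ 0 = 0.
A winning move leaves total XOR = 0, i.e. changes one component's Grundy value g to g ⊕ X where X is the current total.
Heap A: target g' = 0⊕0 = 0, but every legal move changes the Grundy value (mex property), so 0 moves.
Heap B: target g' = 0⊕0 = 0, but every legal move changes the Grundy value (mex property), so 0 moves.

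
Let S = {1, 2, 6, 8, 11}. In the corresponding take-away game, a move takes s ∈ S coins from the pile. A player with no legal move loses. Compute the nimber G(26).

G(0) = 0
G(1) = mex{0} = 1
G(2) = mex{1,0} = 2
G(3) = mex{2,1} = 0
G(4) = mex{0,2} = 1
G(5) = mex{1,0} = 2
G(6) = mex{2,1,0} = 3
G(7) = mex{3,2,1} = 0
G(8) = mex{0,3,2,0} = 1
G(9) = mex{1,0,0,1} = 2
G(10) = mex{2,1,1,2} = 0
G(11) = mex{0,2,2,0,0} = 1
G(12) = mex{1,0,3,1,1} = 2
G(13) = mex{2,1,0,2,2} = 3
G(14) = mex{3,2,1,3,0} = 4
G(15) = mex{4,3,2,0,1} = 5
G(16) = mex{5,4,0,1,2} = 3
G(17) = mex{3,5,1,2,3} = 0
G(18) = mex{0,3,2,0,0} = 1
G(19) = mex{1,0,3,1,1} = 2
G(20) = mex{2,1,4,2,2} = 0
G(21) = mex{0,2,5,3,0} = 1
G(22) = mex{1,0,3,4,1} = 2
G(23) = mex{2,1,0,5,2} = 3
G(24) = mex{3,2,1,3,3} = 0
G(25) = mex{0,3,2,0,4} = 1
G(26) = mex{1,0,0,1,5} = 2

2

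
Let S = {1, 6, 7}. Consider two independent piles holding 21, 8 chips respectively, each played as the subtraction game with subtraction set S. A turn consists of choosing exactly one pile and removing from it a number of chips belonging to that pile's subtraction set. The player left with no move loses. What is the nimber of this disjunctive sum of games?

All piles use S = {1, 6, 7}:
G(0) = 0
G(1) = mex{0} = 1
G(2) = mex{1} = 0
G(3) = mex{0} = 1
G(4) = mex{1} = 0
G(5) = mex{0} = 1
G(6) = mex{1,0} = 2
G(7) = mex{2,1,0} = 3
G(8) = mex{3,0,1} = 2
G(9) = mex{2,1,0} = 3
G(10) = mex{3,0,1} = 2
G(11) = mex{2,1,0} = 3
G(12) = mex{3,2,1} = 0
G(13) = mex{0,3,2} = 1
G(14) = mex{1,2,3} = 0
G(15) = mex{0,3,2} = 1
G(16) = mex{1,2,3} = 0
G(17) = mex{0,3,2} = 1
G(18) = mex{1,0,3} = 2
G(19) = mex{2,1,0} = 3
G(20) = mex{3,0,1} = 2
G(21) = mex{2,1,0} = 3
Pile A: G(21) = 3.
Pile B: G(8) = 2.
Combined Grundy value = 3 ⊕ 2 = 1.

1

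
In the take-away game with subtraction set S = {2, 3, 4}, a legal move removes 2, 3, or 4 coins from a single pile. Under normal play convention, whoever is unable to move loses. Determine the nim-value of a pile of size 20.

G(0) = 0
G(1) = mex{} = 0
G(2) = mex{0} = 1
G(3) = mex{0,0} = 1
G(4) = mex{1,0,0} = 2
G(5) = mex{1,1,0} = 2
G(6) = mex{2,1,1} = 0
G(7) = mex{2,2,1} = 0
G(8) = mex{0,2,2} = 1
G(9) = mex{0,0,2} = 1
G(10) = mex{1,0,0} = 2
G(11) = mex{1,1,0} = 2
G(12) = mex{2,1,1} = 0
G(13) = mex{2,2,1} = 0
G(14) = mex{0,2,2} = 1
G(15) = mex{0,0,2} = 1
G(16) = mex{1,0,0} = 2
G(17) = mex{1,1,0} = 2
G(18) = mex{2,1,1} = 0
G(19) = mex{2,2,1} = 0
G(20) = mex{0,2,2} = 1

1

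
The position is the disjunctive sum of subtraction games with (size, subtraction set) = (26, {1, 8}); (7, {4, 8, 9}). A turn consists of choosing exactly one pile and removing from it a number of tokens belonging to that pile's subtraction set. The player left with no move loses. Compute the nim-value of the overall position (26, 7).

Pile A, S = {1, 8}:
n :  0  1  2  3  4  5  6  7  8  9 10 11 12 13 14 15 16 17 18 19 20 21 22 23 24 25 26
G :  0  1  0  1  0  1  0  1  2  0  1  0  1  0  1  0  1  2  0  1  0  1  0  1  0  1  2
G_A(26) = 2.
Pile B, S = {4, 8, 9}:
G(0) = 0
G(1) = mex{} = 0
G(2) = mex{} = 0
G(3) = mex{} = 0
G(4) = mex{0} = 1
G(5) = mex{0} = 1
G(6) = mex{0} = 1
G(7) = mex{0} = 1
G_B(7) = 1.
Combined Grundy value = 2 ⊕ 1 = 3.

3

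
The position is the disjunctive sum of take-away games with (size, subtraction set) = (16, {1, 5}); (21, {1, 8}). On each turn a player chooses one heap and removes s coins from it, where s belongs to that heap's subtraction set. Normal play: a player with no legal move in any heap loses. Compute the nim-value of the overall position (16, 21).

Heap A, S = {1, 5}:
n :  0  1  2  3  4  5  6  7  8  9 10 11 12 13 14 15 16
G :  0  1  0  1  0  1  0  1  0  1  0  1  0  1  0  1  0
G_A(16) = 0.
Heap B, S = {1, 8}:
n :  0  1  2  3  4  5  6  7  8  9 10 11 12 13 14 15 16 17 18 19 20 21
G :  0  1  0  1  0  1  0  1  2  0  1  0  1  0  1  0  1  2  0  1  0  1
G_B(21) = 1.
Combined Grundy value = 0 ⊕ 1 = 1.

1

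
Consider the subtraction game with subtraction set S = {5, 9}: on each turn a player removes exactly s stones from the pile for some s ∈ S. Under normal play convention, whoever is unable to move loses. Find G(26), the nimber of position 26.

2

G(0) = 0
G(1) = mex{} = 0
G(2) = mex{} = 0
G(3) = mex{} = 0
G(4) = mex{} = 0
G(5) = mex{0} = 1
G(6) = mex{0} = 1
G(7) = mex{0} = 1
G(8) = mex{0} = 1
G(9) = mex{0,0} = 1
G(10) = mex{1,0} = 2
G(11) = mex{1,0} = 2
G(12) = mex{1,0} = 2
G(13) = mex{1,0} = 2
G(14) = mex{1,1} = 0
G(15) = mex{2,1} = 0
G(16) = mex{2,1} = 0
G(17) = mex{2,1} = 0
G(18) = mex{2,1} = 0
G(19) = mex{0,2} = 1
G(20) = mex{0,2} = 1
G(21) = mex{0,2} = 1
G(22) = mex{0,2} = 1
G(23) = mex{0,0} = 1
G(24) = mex{1,0} = 2
G(25) = mex{1,0} = 2
G(26) = mex{1,0} = 2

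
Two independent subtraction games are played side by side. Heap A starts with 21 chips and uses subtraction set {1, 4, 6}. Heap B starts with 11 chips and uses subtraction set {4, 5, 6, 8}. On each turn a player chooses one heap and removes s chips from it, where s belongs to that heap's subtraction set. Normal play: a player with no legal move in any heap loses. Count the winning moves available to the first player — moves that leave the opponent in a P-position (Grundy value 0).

3

Heap A, S = {1, 4, 6}:
G(0) = 0
G(1) = mex{0} = 1
G(2) = mex{1} = 0
G(3) = mex{0} = 1
G(4) = mex{1,0} = 2
G(5) = mex{2,1} = 0
G(6) = mex{0,0,0} = 1
G(7) = mex{1,1,1} = 0
G(8) = mex{0,2,0} = 1
G(9) = mex{1,0,1} = 2
G(10) = mex{2,1,2} = 0
G(11) = mex{0,0,0} = 1
G(12) = mex{1,1,1} = 0
G(13) = mex{0,2,0} = 1
G(14) = mex{1,0,1} = 2
G(15) = mex{2,1,2} = 0
G(16) = mex{0,0,0} = 1
G(17) = mex{1,1,1} = 0
G(18) = mex{0,2,0} = 1
G(19) = mex{1,0,1} = 2
G(20) = mex{2,1,2} = 0
G(21) = mex{0,0,0} = 1
G_A(21) = 1.
Heap B, S = {4, 5, 6, 8}:
n :  0  1  2  3  4  5  6  7  8  9 10 11
G :  0  0  0  0  1  1  1  1  2  2  2  2
G_B(11) = 2.
Combined Grundy value = 1 ⊕ 2 = 3.
A winning move leaves total XOR = 0, i.e. changes one component's Grundy value g to g ⊕ X where X is the current total.
Heap A: need g' = 1⊕3 = 2. Options: 21−1→G=0, 21−4→G=0, 21−6→G=0. Hits: 0.
Heap B: need g' = 2⊕3 = 1. Options: 11−4→G=1, 11−5→G=1, 11−6→G=1, 11−8→G=0. Hits: 3.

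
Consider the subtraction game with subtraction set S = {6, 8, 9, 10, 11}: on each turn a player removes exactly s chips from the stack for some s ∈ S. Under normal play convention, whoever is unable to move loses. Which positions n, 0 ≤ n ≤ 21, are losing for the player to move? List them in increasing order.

G(0) = 0
G(1) = mex{} = 0
G(2) = mex{} = 0
G(3) = mex{} = 0
G(4) = mex{} = 0
G(5) = mex{} = 0
G(6) = mex{0} = 1
G(7) = mex{0} = 1
G(8) = mex{0,0} = 1
G(9) = mex{0,0,0} = 1
G(10) = mex{0,0,0,0} = 1
G(11) = mex{0,0,0,0,0} = 1
G(12) = mex{1,0,0,0,0} = 2
G(13) = mex{1,0,0,0,0} = 2
G(14) = mex{1,1,0,0,0} = 2
G(15) = mex{1,1,1,0,0} = 2
G(16) = mex{1,1,1,1,0} = 2
G(17) = mex{1,1,1,1,1} = 0
G(18) = mex{2,1,1,1,1} = 0
G(19) = mex{2,1,1,1,1} = 0
G(20) = mex{2,2,1,1,1} = 0
G(21) = mex{2,2,2,1,1} = 0
P-positions are exactly the n with G(n) = 0.

0, 1, 2, 3, 4, 5, 17, 18, 19, 20, 21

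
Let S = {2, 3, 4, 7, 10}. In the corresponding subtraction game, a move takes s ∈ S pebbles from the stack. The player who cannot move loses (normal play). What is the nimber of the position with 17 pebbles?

0

n :  0  1  2  3  4  5  6  7  8  9 10 11 12 13 14 15 16 17
G :  0  0  1  1  2  2  0  3  1  4  2  5  0  3  1  4  2  0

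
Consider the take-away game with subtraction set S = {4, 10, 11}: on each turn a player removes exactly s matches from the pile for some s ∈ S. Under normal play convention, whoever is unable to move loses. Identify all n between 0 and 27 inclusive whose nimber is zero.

0, 1, 2, 3, 8, 9, 15, 16, 17, 22, 23, 24

n :  0  1  2  3  4  5  6  7  8  9 10 11 12 13 14 15 16 17 18 19 20 21 22 23 24 25 26 27
G :  0  0  0  0  1  1  1  1  0  0  2  2  1  1  3  0  0  0  2  1  1  1  0  0  0  2  1  1
P-positions are exactly the n with G(n) = 0.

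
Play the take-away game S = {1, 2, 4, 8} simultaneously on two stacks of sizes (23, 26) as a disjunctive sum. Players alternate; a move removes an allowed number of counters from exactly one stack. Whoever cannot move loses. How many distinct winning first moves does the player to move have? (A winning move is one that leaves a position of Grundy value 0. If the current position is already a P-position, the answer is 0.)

0

All stacks use S = {1, 2, 4, 8}:
n :  0  1  2  3  4  5  6  7  8  9 10 11 12 13 14 15 16 17 18 19 20 21 22 23 24 25 26
G :  0  1  2  0  1  2  0  1  2  0  1  2  0  1  2  0  1  2  0  1  2  0  1  2  0  1  2
Stack A: G(23) = 2.
Stack B: G(26) = 2.
Combined Grundy value = 2 ⊕ 2 = 0.
A winning move leaves total XOR = 0, i.e. changes one component's Grundy value g to g ⊕ X where X is the current total.
Stack A: target g' = 2⊕0 = 2, but every legal move changes the Grundy value (mex property), so 0 moves.
Stack B: target g' = 2⊕0 = 2, but every legal move changes the Grundy value (mex property), so 0 moves.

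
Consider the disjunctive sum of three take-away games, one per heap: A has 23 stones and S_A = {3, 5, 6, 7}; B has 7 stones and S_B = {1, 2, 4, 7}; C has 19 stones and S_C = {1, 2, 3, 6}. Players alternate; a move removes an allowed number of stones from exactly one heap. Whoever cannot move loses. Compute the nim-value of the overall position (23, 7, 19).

Heap A, S = {3, 5, 6, 7}:
G(0) = 0
G(1) = mex{} = 0
G(2) = mex{} = 0
G(3) = mex{0} = 1
G(4) = mex{0} = 1
G(5) = mex{0,0} = 1
G(6) = mex{1,0,0} = 2
G(7) = mex{1,0,0,0} = 2
G(8) = mex{1,1,0,0} = 2
G(9) = mex{2,1,1,0} = 3
G(10) = mex{2,1,1,1} = 0
G(11) = mex{2,2,1,1} = 0
G(12) = mex{3,2,2,1} = 0
G(13) = mex{0,2,2,2} = 1
G(14) = mex{0,3,2,2} = 1
G(15) = mex{0,0,3,2} = 1
G(16) = mex{1,0,0,3} = 2
G(17) = mex{1,0,0,0} = 2
G(18) = mex{1,1,0,0} = 2
G(19) = mex{2,1,1,0} = 3
G(20) = mex{2,1,1,1} = 0
G(21) = mex{2,2,1,1} = 0
G(22) = mex{3,2,2,1} = 0
G(23) = mex{0,2,2,2} = 1
G_A(23) = 1.
Heap B, S = {1, 2, 4, 7}:
n : 0 1 2 3 4 5 6 7
G : 0 1 2 0 1 2 0 1
G_B(7) = 1.
Heap C, S = {1, 2, 3, 6}:
G(0) = 0
G(1) = mex{0} = 1
G(2) = mex{1,0} = 2
G(3) = mex{2,1,0} = 3
G(4) = mex{3,2,1} = 0
G(5) = mex{0,3,2} = 1
G(6) = mex{1,0,3,0} = 2
G(7) = mex{2,1,0,1} = 3
G(8) = mex{3,2,1,2} = 0
G(9) = mex{0,3,2,3} = 1
G(10) = mex{1,0,3,0} = 2
G(11) = mex{2,1,0,1} = 3
G(12) = mex{3,2,1,2} = 0
G(13) = mex{0,3,2,3} = 1
G(14) = mex{1,0,3,0} = 2
G(15) = mex{2,1,0,1} = 3
G(16) = mex{3,2,1,2} = 0
G(17) = mex{0,3,2,3} = 1
G(18) = mex{1,0,3,0} = 2
G(19) = mex{2,1,0,1} = 3
G_C(19) = 3.
Combined Grundy value = 1 ⊕ 1 ⊕ 3 = 3.

3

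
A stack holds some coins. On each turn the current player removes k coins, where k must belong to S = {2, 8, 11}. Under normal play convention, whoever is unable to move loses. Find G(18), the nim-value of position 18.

G(0) = 0
G(1) = mex{} = 0
G(2) = mex{0} = 1
G(3) = mex{0} = 1
G(4) = mex{1} = 0
G(5) = mex{1} = 0
G(6) = mex{0} = 1
G(7) = mex{0} = 1
G(8) = mex{1,0} = 2
G(9) = mex{1,0} = 2
G(10) = mex{2,1} = 0
G(11) = mex{2,1,0} = 3
G(12) = mex{0,0,0} = 1
G(13) = mex{3,0,1} = 2
G(14) = mex{1,1,1} = 0
G(15) = mex{2,1,0} = 3
G(16) = mex{0,2,0} = 1
G(17) = mex{3,2,1} = 0
G(18) = mex{1,0,1} = 2

2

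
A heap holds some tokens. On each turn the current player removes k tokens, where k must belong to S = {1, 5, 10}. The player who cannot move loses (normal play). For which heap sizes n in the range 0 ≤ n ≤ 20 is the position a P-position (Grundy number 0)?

G(0) = 0
G(1) = mex{0} = 1
G(2) = mex{1} = 0
G(3) = mex{0} = 1
G(4) = mex{1} = 0
G(5) = mex{0,0} = 1
G(6) = mex{1,1} = 0
G(7) = mex{0,0} = 1
G(8) = mex{1,1} = 0
G(9) = mex{0,0} = 1
G(10) = mex{1,1,0} = 2
G(11) = mex{2,0,1} = 3
G(12) = mex{3,1,0} = 2
G(13) = mex{2,0,1} = 3
G(14) = mex{3,1,0} = 2
G(15) = mex{2,2,1} = 0
G(16) = mex{0,3,0} = 1
G(17) = mex{1,2,1} = 0
G(18) = mex{0,3,0} = 1
G(19) = mex{1,2,1} = 0
G(20) = mex{0,0,2} = 1
P-positions are exactly the n with G(n) = 0.

0, 2, 4, 6, 8, 15, 17, 19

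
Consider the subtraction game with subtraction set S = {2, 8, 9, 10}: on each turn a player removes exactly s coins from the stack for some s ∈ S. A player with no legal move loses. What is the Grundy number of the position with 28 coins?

n :  0  1  2  3  4  5  6  7  8  9 10 11 12 13 14 15 16 17 18 19 20 21 22 23 24 25 26 27 28
G :  0  0  1  1  0  0  1  1  2  2  3  3  2  2  3  3  0  0  1  1  0  0  1  1  2  2  3  3  2

2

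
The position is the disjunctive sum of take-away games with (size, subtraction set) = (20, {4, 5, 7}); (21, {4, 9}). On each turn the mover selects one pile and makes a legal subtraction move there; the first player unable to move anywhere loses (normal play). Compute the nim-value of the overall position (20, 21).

2

Pile A, S = {4, 5, 7}:
G(0) = 0
G(1) = mex{} = 0
G(2) = mex{} = 0
G(3) = mex{} = 0
G(4) = mex{0} = 1
G(5) = mex{0,0} = 1
G(6) = mex{0,0} = 1
G(7) = mex{0,0,0} = 1
G(8) = mex{1,0,0} = 2
G(9) = mex{1,1,0} = 2
G(10) = mex{1,1,0} = 2
G(11) = mex{1,1,1} = 0
G(12) = mex{2,1,1} = 0
G(13) = mex{2,2,1} = 0
G(14) = mex{2,2,1} = 0
G(15) = mex{0,2,2} = 1
G(16) = mex{0,0,2} = 1
G(17) = mex{0,0,2} = 1
G(18) = mex{0,0,0} = 1
G(19) = mex{1,0,0} = 2
G(20) = mex{1,1,0} = 2
G_A(20) = 2.
Pile B, S = {4, 9}:
G(0) = 0
G(1) = mex{} = 0
G(2) = mex{} = 0
G(3) = mex{} = 0
G(4) = mex{0} = 1
G(5) = mex{0} = 1
G(6) = mex{0} = 1
G(7) = mex{0} = 1
G(8) = mex{1} = 0
G(9) = mex{1,0} = 2
G(10) = mex{1,0} = 2
G(11) = mex{1,0} = 2
G(12) = mex{0,0} = 1
G(13) = mex{2,1} = 0
G(14) = mex{2,1} = 0
G(15) = mex{2,1} = 0
G(16) = mex{1,1} = 0
G(17) = mex{0,0} = 1
G(18) = mex{0,2} = 1
G(19) = mex{0,2} = 1
G(20) = mex{0,2} = 1
G(21) = mex{1,1} = 0
G_B(21) = 0.
Combined Grundy value = 2 ⊕ 0 = 2.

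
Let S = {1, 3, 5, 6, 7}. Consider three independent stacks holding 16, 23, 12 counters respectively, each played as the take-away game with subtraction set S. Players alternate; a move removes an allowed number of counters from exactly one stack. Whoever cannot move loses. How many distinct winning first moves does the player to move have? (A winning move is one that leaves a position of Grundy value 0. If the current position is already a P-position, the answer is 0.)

6

All stacks use S = {1, 3, 5, 6, 7}:
G(0) = 0
G(1) = mex{0} = 1
G(2) = mex{1} = 0
G(3) = mex{0,0} = 1
G(4) = mex{1,1} = 0
G(5) = mex{0,0,0} = 1
G(6) = mex{1,1,1,0} = 2
G(7) = mex{2,0,0,1,0} = 3
G(8) = mex{3,1,1,0,1} = 2
G(9) = mex{2,2,0,1,0} = 3
G(10) = mex{3,3,1,0,1} = 2
G(11) = mex{2,2,2,1,0} = 3
G(12) = mex{3,3,3,2,1} = 0
G(13) = mex{0,2,2,3,2} = 1
G(14) = mex{1,3,3,2,3} = 0
G(15) = mex{0,0,2,3,2} = 1
G(16) = mex{1,1,3,2,3} = 0
G(17) = mex{0,0,0,3,2} = 1
G(18) = mex{1,1,1,0,3} = 2
G(19) = mex{2,0,0,1,0} = 3
G(20) = mex{3,1,1,0,1} = 2
G(21) = mex{2,2,0,1,0} = 3
G(22) = mex{3,3,1,0,1} = 2
G(23) = mex{2,2,2,1,0} = 3
Stack A: G(16) = 0.
Stack B: G(23) = 3.
Stack C: G(12) = 0.
Combined Grundy value = 0 ⊕ 3 ⊕ 0 = 3.
A winning move leaves total XOR = 0, i.e. changes one component's Grundy value g to g ⊕ X where X is the current total.
Stack A: need g' = 0⊕3 = 3. Options: 16−1→G=1, 16−3→G=1, 16−5→G=3, 16−6→G=2, 16−7→G=3. Hits: 2.
Stack B: need g' = 3⊕3 = 0. Options: 23−1→G=2, 23−3→G=2, 23−5→G=2, 23−6→G=1, 23−7→G=0. Hits: 1.
Stack C: need g' = 0⊕3 = 3. Options: 12−1→G=3, 12−3→G=3, 12−5→G=3, 12−6→G=2, 12−7→G=1. Hits: 3.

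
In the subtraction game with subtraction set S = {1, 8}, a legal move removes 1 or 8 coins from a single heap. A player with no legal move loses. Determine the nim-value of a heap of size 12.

n :  0  1  2  3  4  5  6  7  8  9 10 11 12
G :  0  1  0  1  0  1  0  1  2  0  1  0  1

1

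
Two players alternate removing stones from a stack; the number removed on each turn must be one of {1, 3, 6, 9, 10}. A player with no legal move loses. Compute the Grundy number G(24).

3

G(0) = 0
G(1) = mex{0} = 1
G(2) = mex{1} = 0
G(3) = mex{0,0} = 1
G(4) = mex{1,1} = 0
G(5) = mex{0,0} = 1
G(6) = mex{1,1,0} = 2
G(7) = mex{2,0,1} = 3
G(8) = mex{3,1,0} = 2
G(9) = mex{2,2,1,0} = 3
G(10) = mex{3,3,0,1,0} = 2
G(11) = mex{2,2,1,0,1} = 3
G(12) = mex{3,3,2,1,0} = 4
G(13) = mex{4,2,3,0,1} = 5
G(14) = mex{5,3,2,1,0} = 4
G(15) = mex{4,4,3,2,1} = 0
G(16) = mex{0,5,2,3,2} = 1
G(17) = mex{1,4,3,2,3} = 0
G(18) = mex{0,0,4,3,2} = 1
G(19) = mex{1,1,5,2,3} = 0
G(20) = mex{0,0,4,3,2} = 1
G(21) = mex{1,1,0,4,3} = 2
G(22) = mex{2,0,1,5,4} = 3
G(23) = mex{3,1,0,4,5} = 2
G(24) = mex{2,2,1,0,4} = 3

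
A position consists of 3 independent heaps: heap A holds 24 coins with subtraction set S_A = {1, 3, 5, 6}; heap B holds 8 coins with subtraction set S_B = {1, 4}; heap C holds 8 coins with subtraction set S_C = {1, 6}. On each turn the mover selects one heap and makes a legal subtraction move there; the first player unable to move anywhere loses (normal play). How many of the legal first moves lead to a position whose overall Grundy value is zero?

Heap A, S = {1, 3, 5, 6}:
n :  0  1  2  3  4  5  6  7  8  9 10 11 12 13 14 15 16 17 18 19 20 21 22 23 24
G :  0  1  0  1  0  1  2  3  2  3  2  0  1  0  1  0  1  2  3  2  3  2  0  1  0
G_A(24) = 0.
Heap B, S = {1, 4}:
n : 0 1 2 3 4 5 6 7 8
G : 0 1 0 1 2 0 1 0 1
G_B(8) = 1.
Heap C, S = {1, 6}:
G(0) = 0
G(1) = mex{0} = 1
G(2) = mex{1} = 0
G(3) = mex{0} = 1
G(4) = mex{1} = 0
G(5) = mex{0} = 1
G(6) = mex{1,0} = 2
G(7) = mex{2,1} = 0
G(8) = mex{0,0} = 1
G_C(8) = 1.
Combined Grundy value = 0 ⊕ 1 ⊕ 1 = 0.
A winning move leaves total XOR = 0, i.e. changes one component's Grundy value g to g ⊕ X where X is the current total.
Heap A: target g' = 0⊕0 = 0, but every legal move changes the Grundy value (mex property), so 0 moves.
Heap B: target g' = 1⊕0 = 1, but every legal move changes the Grundy value (mex property), so 0 moves.
Heap C: target g' = 1⊕0 = 1, but every legal move changes the Grundy value (mex property), so 0 moves.

0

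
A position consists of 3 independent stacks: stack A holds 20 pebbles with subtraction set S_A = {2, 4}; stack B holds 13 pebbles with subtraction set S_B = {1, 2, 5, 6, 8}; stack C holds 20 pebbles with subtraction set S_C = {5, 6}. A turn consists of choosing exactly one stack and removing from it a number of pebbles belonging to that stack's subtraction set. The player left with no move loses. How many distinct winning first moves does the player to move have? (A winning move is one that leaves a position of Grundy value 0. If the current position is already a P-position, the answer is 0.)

Stack A, S = {2, 4}:
G(0) = 0
G(1) = mex{} = 0
G(2) = mex{0} = 1
G(3) = mex{0} = 1
G(4) = mex{1,0} = 2
G(5) = mex{1,0} = 2
G(6) = mex{2,1} = 0
G(7) = mex{2,1} = 0
G(8) = mex{0,2} = 1
G(9) = mex{0,2} = 1
G(10) = mex{1,0} = 2
G(11) = mex{1,0} = 2
G(12) = mex{2,1} = 0
G(13) = mex{2,1} = 0
G(14) = mex{0,2} = 1
G(15) = mex{0,2} = 1
G(16) = mex{1,0} = 2
G(17) = mex{1,0} = 2
G(18) = mex{2,1} = 0
G(19) = mex{2,1} = 0
G(20) = mex{0,2} = 1
G_A(20) = 1.
Stack B, S = {1, 2, 5, 6, 8}:
n :  0  1  2  3  4  5  6  7  8  9 10 11 12 13
G :  0  1  2  0  1  2  3  0  1  2  0  1  2  3
G_B(13) = 3.
Stack C, S = {5, 6}:
G(0) = 0
G(1) = mex{} = 0
G(2) = mex{} = 0
G(3) = mex{} = 0
G(4) = mex{} = 0
G(5) = mex{0} = 1
G(6) = mex{0,0} = 1
G(7) = mex{0,0} = 1
G(8) = mex{0,0} = 1
G(9) = mex{0,0} = 1
G(10) = mex{1,0} = 2
G(11) = mex{1,1} = 0
G(12) = mex{1,1} = 0
G(13) = mex{1,1} = 0
G(14) = mex{1,1} = 0
G(15) = mex{2,1} = 0
G(16) = mex{0,2} = 1
G(17) = mex{0,0} = 1
G(18) = mex{0,0} = 1
G(19) = mex{0,0} = 1
G(20) = mex{0,0} = 1
G_C(20) = 1.
Combined Grundy value = 1 ⊕ 3 ⊕ 1 = 3.
A winning move leaves total XOR = 0, i.e. changes one component's Grundy value g to g ⊕ X where X is the current total.
Stack A: need g' = 1⊕3 = 2. Options: 20−2→G=0, 20−4→G=2. Hits: 1.
Stack B: need g' = 3⊕3 = 0. Options: 13−1→G=2, 13−2→G=1, 13−5→G=1, 13−6→G=0, 13−8→G=2. Hits: 1.
Stack C: need g' = 1⊕3 = 2. Options: 20−5→G=0, 20−6→G=0. Hits: 0.

2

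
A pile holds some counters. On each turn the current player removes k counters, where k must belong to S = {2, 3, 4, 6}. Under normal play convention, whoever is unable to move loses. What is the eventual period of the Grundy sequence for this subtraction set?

G(0) = 0
G(1) = mex{} = 0
G(2) = mex{0} = 1
G(3) = mex{0,0} = 1
G(4) = mex{1,0,0} = 2
G(5) = mex{1,1,0} = 2
G(6) = mex{2,1,1,0} = 3
G(7) = mex{2,2,1,0} = 3
G(8) = mex{3,2,2,1} = 0
G(9) = mex{3,3,2,1} = 0
G(10) = mex{0,3,3,2} = 1
G(11) = mex{0,0,3,2} = 1
G(12) = mex{1,0,0,3} = 2
G(13) = mex{1,1,0,3} = 2
G(14) = mex{2,1,1,0} = 3
G(15) = mex{2,2,1,0} = 3
G(16) = mex{3,2,2,1} = 0
G(17) = mex{3,3,2,1} = 0
G(n+8) = G(n) holds for n = 0,…,5 (a full window of length max(S) = 6), so the sequence is purely periodic with period 8.

8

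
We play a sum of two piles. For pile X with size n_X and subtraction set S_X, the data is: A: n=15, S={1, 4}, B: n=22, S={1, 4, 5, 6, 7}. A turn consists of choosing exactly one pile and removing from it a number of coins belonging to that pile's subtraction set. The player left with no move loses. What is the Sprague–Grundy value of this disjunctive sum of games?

Pile A, S = {1, 4}:
n :  0  1  2  3  4  5  6  7  8  9 10 11 12 13 14 15
G :  0  1  0  1  2  0  1  0  1  2  0  1  0  1  2  0
G_A(15) = 0.
Pile B, S = {1, 4, 5, 6, 7}:
G(0) = 0
G(1) = mex{0} = 1
G(2) = mex{1} = 0
G(3) = mex{0} = 1
G(4) = mex{1,0} = 2
G(5) = mex{2,1,0} = 3
G(6) = mex{3,0,1,0} = 2
G(7) = mex{2,1,0,1,0} = 3
G(8) = mex{3,2,1,0,1} = 4
G(9) = mex{4,3,2,1,0} = 5
G(10) = mex{5,2,3,2,1} = 0
G(11) = mex{0,3,2,3,2} = 1
G(12) = mex{1,4,3,2,3} = 0
G(13) = mex{0,5,4,3,2} = 1
G(14) = mex{1,0,5,4,3} = 2
G(15) = mex{2,1,0,5,4} = 3
G(16) = mex{3,0,1,0,5} = 2
G(17) = mex{2,1,0,1,0} = 3
G(18) = mex{3,2,1,0,1} = 4
G(19) = mex{4,3,2,1,0} = 5
G(20) = mex{5,2,3,2,1} = 0
G(21) = mex{0,3,2,3,2} = 1
G(22) = mex{1,4,3,2,3} = 0
G_B(22) = 0.
Combined Grundy value = 0 ⊕ 0 = 0.

0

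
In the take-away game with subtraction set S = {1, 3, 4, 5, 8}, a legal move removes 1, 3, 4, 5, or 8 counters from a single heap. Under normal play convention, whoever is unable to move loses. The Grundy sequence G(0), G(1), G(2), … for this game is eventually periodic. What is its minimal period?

G(0) = 0
G(1) = mex{0} = 1
G(2) = mex{1} = 0
G(3) = mex{0,0} = 1
G(4) = mex{1,1,0} = 2
G(5) = mex{2,0,1,0} = 3
G(6) = mex{3,1,0,1} = 2
G(7) = mex{2,2,1,0} = 3
G(8) = mex{3,3,2,1,0} = 4
G(9) = mex{4,2,3,2,1} = 0
G(10) = mex{0,3,2,3,0} = 1
G(11) = mex{1,4,3,2,1} = 0
G(12) = mex{0,0,4,3,2} = 1
G(13) = mex{1,1,0,4,3} = 2
G(14) = mex{2,0,1,0,2} = 3
G(15) = mex{3,1,0,1,3} = 2
G(16) = mex{2,2,1,0,4} = 3
G(17) = mex{3,3,2,1,0} = 4
G(18) = mex{4,2,3,2,1} = 0
G(19) = mex{0,3,2,3,0} = 1
G(n+9) = G(n) holds for n = 0,…,7 (a full window of length max(S) = 8), so the sequence is purely periodic with period 9.

9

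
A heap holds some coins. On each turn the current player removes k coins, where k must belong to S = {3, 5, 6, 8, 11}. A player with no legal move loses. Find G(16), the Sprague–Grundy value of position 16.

0

G(0) = 0
G(1) = mex{} = 0
G(2) = mex{} = 0
G(3) = mex{0} = 1
G(4) = mex{0} = 1
G(5) = mex{0,0} = 1
G(6) = mex{1,0,0} = 2
G(7) = mex{1,0,0} = 2
G(8) = mex{1,1,0,0} = 2
G(9) = mex{2,1,1,0} = 3
G(10) = mex{2,1,1,0} = 3
G(11) = mex{2,2,1,1,0} = 3
G(12) = mex{3,2,2,1,0} = 4
G(13) = mex{3,2,2,1,0} = 4
G(14) = mex{3,3,2,2,1} = 0
G(15) = mex{4,3,3,2,1} = 0
G(16) = mex{4,3,3,2,1} = 0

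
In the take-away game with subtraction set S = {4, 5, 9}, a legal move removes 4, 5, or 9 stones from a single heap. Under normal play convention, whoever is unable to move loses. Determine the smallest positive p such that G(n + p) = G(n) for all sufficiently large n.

n :  0  1  2  3  4  5  6  7  8  9 10 11 12 13 14 15 16 17 18 19 20 21 22 23 24 25 26 27
G :  0  0  0  0  1  1  1  1  2  2  2  2  3  0  0  0  0  1  1  1  1  2  2  2  2  3  0  0
G(n+13) = G(n) holds for n = 0,…,8 (a full window of length max(S) = 9), so the sequence is purely periodic with period 13.

13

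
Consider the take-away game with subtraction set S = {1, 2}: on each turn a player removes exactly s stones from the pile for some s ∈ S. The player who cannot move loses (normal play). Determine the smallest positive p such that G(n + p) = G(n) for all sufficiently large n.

G(0) = 0
G(1) = mex{0} = 1
G(2) = mex{1,0} = 2
G(3) = mex{2,1} = 0
G(4) = mex{0,2} = 1
G(5) = mex{1,0} = 2
G(6) = mex{2,1} = 0
G(7) = mex{0,2} = 1
G(8) = mex{1,0} = 2
G(9) = mex{2,1} = 0
G(10) = mex{0,2} = 1
G(11) = mex{1,0} = 2
G(12) = mex{2,1} = 0
G(13) = mex{0,2} = 1
G(14) = mex{1,0} = 2
G(n+3) = G(n) holds for n = 0,…,1 (a full window of length max(S) = 2), so the sequence is purely periodic with period 3.

3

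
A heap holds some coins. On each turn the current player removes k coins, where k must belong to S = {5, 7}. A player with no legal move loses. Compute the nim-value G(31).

G(0) = 0
G(1) = mex{} = 0
G(2) = mex{} = 0
G(3) = mex{} = 0
G(4) = mex{} = 0
G(5) = mex{0} = 1
G(6) = mex{0} = 1
G(7) = mex{0,0} = 1
G(8) = mex{0,0} = 1
G(9) = mex{0,0} = 1
G(10) = mex{1,0} = 2
G(11) = mex{1,0} = 2
G(12) = mex{1,1} = 0
G(13) = mex{1,1} = 0
G(14) = mex{1,1} = 0
G(15) = mex{2,1} = 0
G(16) = mex{2,1} = 0
G(17) = mex{0,2} = 1
G(18) = mex{0,2} = 1
G(19) = mex{0,0} = 1
G(20) = mex{0,0} = 1
G(21) = mex{0,0} = 1
G(22) = mex{1,0} = 2
G(23) = mex{1,0} = 2
G(24) = mex{1,1} = 0
G(25) = mex{1,1} = 0
G(26) = mex{1,1} = 0
G(27) = mex{2,1} = 0
G(28) = mex{2,1} = 0
G(29) = mex{0,2} = 1
G(30) = mex{0,2} = 1
G(31) = mex{0,0} = 1

1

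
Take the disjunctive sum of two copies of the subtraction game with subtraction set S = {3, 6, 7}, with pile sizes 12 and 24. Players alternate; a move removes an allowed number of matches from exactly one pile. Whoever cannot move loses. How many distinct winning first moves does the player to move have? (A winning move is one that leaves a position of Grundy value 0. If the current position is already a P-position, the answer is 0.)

All piles use S = {3, 6, 7}:
G(0) = 0
G(1) = mex{} = 0
G(2) = mex{} = 0
G(3) = mex{0} = 1
G(4) = mex{0} = 1
G(5) = mex{0} = 1
G(6) = mex{1,0} = 2
G(7) = mex{1,0,0} = 2
G(8) = mex{1,0,0} = 2
G(9) = mex{2,1,0} = 3
G(10) = mex{2,1,1} = 0
G(11) = mex{2,1,1} = 0
G(12) = mex{3,2,1} = 0
G(13) = mex{0,2,2} = 1
G(14) = mex{0,2,2} = 1
G(15) = mex{0,3,2} = 1
G(16) = mex{1,0,3} = 2
G(17) = mex{1,0,0} = 2
G(18) = mex{1,0,0} = 2
G(19) = mex{2,1,0} = 3
G(20) = mex{2,1,1} = 0
G(21) = mex{2,1,1} = 0
G(22) = mex{3,2,1} = 0
G(23) = mex{0,2,2} = 1
G(24) = mex{0,2,2} = 1
Pile A: G(12) = 0.
Pile B: G(24) = 1.
Combined Grundy value = 0 ⊕ 1 = 1.
A winning move leaves total XOR = 0, i.e. changes one component's Grundy value g to g ⊕ X where X is the current total.
Pile A: need g' = 0⊕1 = 1. Options: 12−3→G=3, 12−6→G=2, 12−7→G=1. Hits: 1.
Pile B: need g' = 1⊕1 = 0. Options: 24−3→G=0, 24−6→G=2, 24−7→G=2. Hits: 1.

2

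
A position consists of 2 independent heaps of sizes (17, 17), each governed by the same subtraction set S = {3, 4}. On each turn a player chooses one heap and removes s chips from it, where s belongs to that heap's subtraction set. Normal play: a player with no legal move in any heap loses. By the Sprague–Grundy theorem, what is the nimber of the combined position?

0

All heaps use S = {3, 4}:
n :  0  1  2  3  4  5  6  7  8  9 10 11 12 13 14 15 16 17
G :  0  0  0  1  1  1  2  0  0  0  1  1  1  2  0  0  0  1
Heap A: G(17) = 1.
Heap B: G(17) = 1.
Combined Grundy value = 1 ⊕ 1 = 0.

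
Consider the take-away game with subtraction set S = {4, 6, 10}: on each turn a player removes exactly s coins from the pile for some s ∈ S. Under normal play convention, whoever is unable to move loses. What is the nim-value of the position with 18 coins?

1

G(0) = 0
G(1) = mex{} = 0
G(2) = mex{} = 0
G(3) = mex{} = 0
G(4) = mex{0} = 1
G(5) = mex{0} = 1
G(6) = mex{0,0} = 1
G(7) = mex{0,0} = 1
G(8) = mex{1,0} = 2
G(9) = mex{1,0} = 2
G(10) = mex{1,1,0} = 2
G(11) = mex{1,1,0} = 2
G(12) = mex{2,1,0} = 3
G(13) = mex{2,1,0} = 3
G(14) = mex{2,2,1} = 0
G(15) = mex{2,2,1} = 0
G(16) = mex{3,2,1} = 0
G(17) = mex{3,2,1} = 0
G(18) = mex{0,3,2} = 1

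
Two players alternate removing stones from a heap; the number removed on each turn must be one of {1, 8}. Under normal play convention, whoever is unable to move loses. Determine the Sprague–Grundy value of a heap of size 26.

2

n :  0  1  2  3  4  5  6  7  8  9 10 11 12 13 14 15 16 17 18 19 20 21 22 23 24 25 26
G :  0  1  0  1  0  1  0  1  2  0  1  0  1  0  1  0  1  2  0  1  0  1  0  1  0  1  2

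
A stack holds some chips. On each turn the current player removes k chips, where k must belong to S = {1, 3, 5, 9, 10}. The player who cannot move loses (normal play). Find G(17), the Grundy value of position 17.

3

n :  0  1  2  3  4  5  6  7  8  9 10 11 12 13 14 15 16 17
G :  0  1  0  1  0  1  0  1  0  1  2  3  2  3  2  3  2  3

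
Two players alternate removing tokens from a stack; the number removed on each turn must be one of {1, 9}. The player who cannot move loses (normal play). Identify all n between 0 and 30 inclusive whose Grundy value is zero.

G(0) = 0
G(1) = mex{0} = 1
G(2) = mex{1} = 0
G(3) = mex{0} = 1
G(4) = mex{1} = 0
G(5) = mex{0} = 1
G(6) = mex{1} = 0
G(7) = mex{0} = 1
G(8) = mex{1} = 0
G(9) = mex{0,0} = 1
G(10) = mex{1,1} = 0
G(11) = mex{0,0} = 1
G(12) = mex{1,1} = 0
G(13) = mex{0,0} = 1
G(14) = mex{1,1} = 0
G(15) = mex{0,0} = 1
G(16) = mex{1,1} = 0
G(17) = mex{0,0} = 1
G(18) = mex{1,1} = 0
G(19) = mex{0,0} = 1
G(20) = mex{1,1} = 0
G(21) = mex{0,0} = 1
G(22) = mex{1,1} = 0
G(23) = mex{0,0} = 1
G(24) = mex{1,1} = 0
G(25) = mex{0,0} = 1
G(26) = mex{1,1} = 0
G(27) = mex{0,0} = 1
G(28) = mex{1,1} = 0
G(29) = mex{0,0} = 1
G(30) = mex{1,1} = 0
P-positions are exactly the n with G(n) = 0.

0, 2, 4, 6, 8, 10, 12, 14, 16, 18, 20, 22, 24, 26, 28, 30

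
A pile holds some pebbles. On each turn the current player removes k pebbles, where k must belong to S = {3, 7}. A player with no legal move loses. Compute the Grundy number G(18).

2

n :  0  1  2  3  4  5  6  7  8  9 10 11 12 13 14 15 16 17 18
G :  0  0  0  1  1  1  0  2  2  1  0  0  0  1  1  1  0  2  2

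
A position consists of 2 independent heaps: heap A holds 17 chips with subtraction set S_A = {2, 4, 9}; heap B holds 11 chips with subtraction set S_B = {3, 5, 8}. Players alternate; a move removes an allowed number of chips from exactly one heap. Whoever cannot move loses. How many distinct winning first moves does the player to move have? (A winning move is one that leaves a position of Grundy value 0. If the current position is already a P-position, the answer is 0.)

3

Heap A, S = {2, 4, 9}:
n :  0  1  2  3  4  5  6  7  8  9 10 11 12 13 14 15 16 17
G :  0  0  1  1  2  2  0  0  1  1  2  2  0  0  1  1  2  2
G_A(17) = 2.
Heap B, S = {3, 5, 8}:
n :  0  1  2  3  4  5  6  7  8  9 10 11
G :  0  0  0  1  1  1  2  2  2  3  3  0
G_B(11) = 0.
Combined Grundy value = 2 ⊕ 0 = 2.
A winning move leaves total XOR = 0, i.e. changes one component's Grundy value g to g ⊕ X where X is the current total.
Heap A: need g' = 2⊕2 = 0. Options: 17−2→G=1, 17−4→G=0, 17−9→G=1. Hits: 1.
Heap B: need g' = 0⊕2 = 2. Options: 11−3→G=2, 11−5→G=2, 11−8→G=1. Hits: 2.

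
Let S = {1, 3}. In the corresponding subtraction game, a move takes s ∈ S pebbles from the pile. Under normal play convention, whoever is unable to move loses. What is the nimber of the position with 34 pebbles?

n :  0  1  2  3  4  5  6  7  8  9 10 11 12 13 14 15 16 17 18 19 20 21 22 23 24 25 26 27 28 29 30 31 32 33 34
G :  0  1  0  1  0  1  0  1  0  1  0  1  0  1  0  1  0  1  0  1  0  1  0  1  0  1  0  1  0  1  0  1  0  1  0

0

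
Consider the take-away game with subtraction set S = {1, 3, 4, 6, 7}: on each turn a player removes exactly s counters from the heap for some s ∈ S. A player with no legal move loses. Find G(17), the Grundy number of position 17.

n :  0  1  2  3  4  5  6  7  8  9 10 11 12 13 14 15 16 17
G :  0  1  0  1  2  3  2  3  4  5  0  1  0  1  2  3  2  3

3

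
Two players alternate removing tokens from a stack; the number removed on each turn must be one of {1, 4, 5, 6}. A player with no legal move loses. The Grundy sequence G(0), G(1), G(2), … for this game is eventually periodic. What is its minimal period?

G(0) = 0
G(1) = mex{0} = 1
G(2) = mex{1} = 0
G(3) = mex{0} = 1
G(4) = mex{1,0} = 2
G(5) = mex{2,1,0} = 3
G(6) = mex{3,0,1,0} = 2
G(7) = mex{2,1,0,1} = 3
G(8) = mex{3,2,1,0} = 4
G(9) = mex{4,3,2,1} = 0
G(10) = mex{0,2,3,2} = 1
G(11) = mex{1,3,2,3} = 0
G(12) = mex{0,4,3,2} = 1
G(13) = mex{1,0,4,3} = 2
G(14) = mex{2,1,0,4} = 3
G(15) = mex{3,0,1,0} = 2
G(16) = mex{2,1,0,1} = 3
G(17) = mex{3,2,1,0} = 4
G(18) = mex{4,3,2,1} = 0
G(19) = mex{0,2,3,2} = 1
G(n+9) = G(n) holds for n = 0,…,5 (a full window of length max(S) = 6), so the sequence is purely periodic with period 9.

9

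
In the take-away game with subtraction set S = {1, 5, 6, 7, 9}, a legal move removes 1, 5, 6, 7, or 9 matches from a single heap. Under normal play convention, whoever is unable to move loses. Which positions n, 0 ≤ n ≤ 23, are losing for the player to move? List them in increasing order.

0, 2, 4, 12, 14, 16

n :  0  1  2  3  4  5  6  7  8  9 10 11 12 13 14 15 16 17 18 19 20 21 22 23
G :  0  1  0  1  0  1  2  3  2  3  2  3  0  1  0  1  0  1  2  3  2  3  2  3
P-positions are exactly the n with G(n) = 0.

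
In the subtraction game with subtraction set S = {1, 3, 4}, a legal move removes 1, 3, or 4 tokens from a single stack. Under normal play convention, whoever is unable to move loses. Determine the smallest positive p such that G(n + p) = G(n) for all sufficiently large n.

n :  0  1  2  3  4  5  6  7  8  9 10 11 12 13 14 15
G :  0  1  0  1  2  3  2  0  1  0  1  2  3  2  0  1
G(n+7) = G(n) holds for n = 0,…,3 (a full window of length max(S) = 4), so the sequence is purely periodic with period 7.

7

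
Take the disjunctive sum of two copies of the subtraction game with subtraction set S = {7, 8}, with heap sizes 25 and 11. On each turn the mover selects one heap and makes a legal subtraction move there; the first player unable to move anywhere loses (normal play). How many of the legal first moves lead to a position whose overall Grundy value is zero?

All heaps use S = {7, 8}:
G(0) = 0
G(1) = mex{} = 0
G(2) = mex{} = 0
G(3) = mex{} = 0
G(4) = mex{} = 0
G(5) = mex{} = 0
G(6) = mex{} = 0
G(7) = mex{0} = 1
G(8) = mex{0,0} = 1
G(9) = mex{0,0} = 1
G(10) = mex{0,0} = 1
G(11) = mex{0,0} = 1
G(12) = mex{0,0} = 1
G(13) = mex{0,0} = 1
G(14) = mex{1,0} = 2
G(15) = mex{1,1} = 0
G(16) = mex{1,1} = 0
G(17) = mex{1,1} = 0
G(18) = mex{1,1} = 0
G(19) = mex{1,1} = 0
G(20) = mex{1,1} = 0
G(21) = mex{2,1} = 0
G(22) = mex{0,2} = 1
G(23) = mex{0,0} = 1
G(24) = mex{0,0} = 1
G(25) = mex{0,0} = 1
Heap A: G(25) = 1.
Heap B: G(11) = 1.
Combined Grundy value = 1 ⊕ 1 = 0.
A winning move leaves total XOR = 0, i.e. changes one component's Grundy value g to g ⊕ X where X is the current total.
Heap A: target g' = 1⊕0 = 1, but every legal move changes the Grundy value (mex property), so 0 moves.
Heap B: target g' = 1⊕0 = 1, but every legal move changes the Grundy value (mex property), so 0 moves.

0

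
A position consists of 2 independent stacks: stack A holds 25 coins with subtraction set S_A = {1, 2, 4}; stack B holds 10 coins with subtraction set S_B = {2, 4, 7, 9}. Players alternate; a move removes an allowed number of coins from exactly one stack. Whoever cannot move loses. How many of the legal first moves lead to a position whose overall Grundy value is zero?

3

Stack A, S = {1, 2, 4}:
G(0) = 0
G(1) = mex{0} = 1
G(2) = mex{1,0} = 2
G(3) = mex{2,1} = 0
G(4) = mex{0,2,0} = 1
G(5) = mex{1,0,1} = 2
G(6) = mex{2,1,2} = 0
G(7) = mex{0,2,0} = 1
G(8) = mex{1,0,1} = 2
G(9) = mex{2,1,2} = 0
G(10) = mex{0,2,0} = 1
G(11) = mex{1,0,1} = 2
G(12) = mex{2,1,2} = 0
G(13) = mex{0,2,0} = 1
G(14) = mex{1,0,1} = 2
G(15) = mex{2,1,2} = 0
G(16) = mex{0,2,0} = 1
G(17) = mex{1,0,1} = 2
G(18) = mex{2,1,2} = 0
G(19) = mex{0,2,0} = 1
G(20) = mex{1,0,1} = 2
G(21) = mex{2,1,2} = 0
G(22) = mex{0,2,0} = 1
G(23) = mex{1,0,1} = 2
G(24) = mex{2,1,2} = 0
G(25) = mex{0,2,0} = 1
G_A(25) = 1.
Stack B, S = {2, 4, 7, 9}:
G(0) = 0
G(1) = mex{} = 0
G(2) = mex{0} = 1
G(3) = mex{0} = 1
G(4) = mex{1,0} = 2
G(5) = mex{1,0} = 2
G(6) = mex{2,1} = 0
G(7) = mex{2,1,0} = 3
G(8) = mex{0,2,0} = 1
G(9) = mex{3,2,1,0} = 4
G(10) = mex{1,0,1,0} = 2
G_B(10) = 2.
Combined Grundy value = 1 ⊕ 2 = 3.
A winning move leaves total XOR = 0, i.e. changes one component's Grundy value g to g ⊕ X where X is the current total.
Stack A: need g' = 1⊕3 = 2. Options: 25−1→G=0, 25−2→G=2, 25−4→G=0. Hits: 1.
Stack B: need g' = 2⊕3 = 1. Options: 10−2→G=1, 10−4→G=0, 10−7→G=1, 10−9→G=0. Hits: 2.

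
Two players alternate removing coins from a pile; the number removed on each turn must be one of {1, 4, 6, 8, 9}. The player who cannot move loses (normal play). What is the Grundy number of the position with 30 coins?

1

G(0) = 0
G(1) = mex{0} = 1
G(2) = mex{1} = 0
G(3) = mex{0} = 1
G(4) = mex{1,0} = 2
G(5) = mex{2,1} = 0
G(6) = mex{0,0,0} = 1
G(7) = mex{1,1,1} = 0
G(8) = mex{0,2,0,0} = 1
G(9) = mex{1,0,1,1,0} = 2
G(10) = mex{2,1,2,0,1} = 3
G(11) = mex{3,0,0,1,0} = 2
G(12) = mex{2,1,1,2,1} = 0
G(13) = mex{0,2,0,0,2} = 1
G(14) = mex{1,3,1,1,0} = 2
G(15) = mex{2,2,2,0,1} = 3
G(16) = mex{3,0,3,1,0} = 2
G(17) = mex{2,1,2,2,1} = 0
G(18) = mex{0,2,0,3,2} = 1
G(19) = mex{1,3,1,2,3} = 0
G(20) = mex{0,2,2,0,2} = 1
G(21) = mex{1,0,3,1,0} = 2
G(22) = mex{2,1,2,2,1} = 0
G(23) = mex{0,0,0,3,2} = 1
G(24) = mex{1,1,1,2,3} = 0
G(25) = mex{0,2,0,0,2} = 1
G(26) = mex{1,0,1,1,0} = 2
G(27) = mex{2,1,2,0,1} = 3
G(28) = mex{3,0,0,1,0} = 2
G(29) = mex{2,1,1,2,1} = 0
G(30) = mex{0,2,0,0,2} = 1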